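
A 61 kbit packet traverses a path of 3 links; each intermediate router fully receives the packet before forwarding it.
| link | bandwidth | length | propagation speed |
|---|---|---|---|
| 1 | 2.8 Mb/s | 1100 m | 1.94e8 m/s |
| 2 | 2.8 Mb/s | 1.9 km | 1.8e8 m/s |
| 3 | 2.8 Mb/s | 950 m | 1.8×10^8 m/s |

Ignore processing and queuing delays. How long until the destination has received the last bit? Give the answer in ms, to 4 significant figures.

65.38 ms

L = 61000 bits.
Transmission delay per hop = L/R = 61000/2800000 = 21.7857 ms; 3 hops → 65.3571 ms.
Propagation delays (d/s per hop): 0.0056701, 0.0105556, 0.00527778 ms; sum = 0.0215034 ms.
End-to-end = 65.38 ms.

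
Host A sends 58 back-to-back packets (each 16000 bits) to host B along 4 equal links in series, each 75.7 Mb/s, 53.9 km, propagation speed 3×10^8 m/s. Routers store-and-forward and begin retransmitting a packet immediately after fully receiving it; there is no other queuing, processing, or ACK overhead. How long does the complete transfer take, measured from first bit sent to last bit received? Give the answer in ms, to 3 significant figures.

13.6 ms

Per-hop transmission t_tx = L/R = 16000/75700000 = 0.211361 ms.
Per-hop propagation t_prop = 53900/300000000 = 0.179667 ms.
Pipeline fill: first packet needs 4·t_tx to clear all hops; remaining 57 packets each add one t_tx.
Total = (4+58-1)·t_tx + 4·t_prop = 61·0.211361 + 4·0.179667 = 13.6 ms.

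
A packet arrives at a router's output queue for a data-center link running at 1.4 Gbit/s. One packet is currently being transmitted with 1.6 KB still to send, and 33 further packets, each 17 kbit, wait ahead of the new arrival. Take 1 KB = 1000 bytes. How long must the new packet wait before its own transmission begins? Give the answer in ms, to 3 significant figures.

Each queued packet: L/R = 17000/1400000000 = 0.0121429 ms.
33 queued → 0.400714 ms.
Plus remaining 12800 bits of current packet: 0.00914286 ms.
Queuing delay = 0.410 ms.

0.410 ms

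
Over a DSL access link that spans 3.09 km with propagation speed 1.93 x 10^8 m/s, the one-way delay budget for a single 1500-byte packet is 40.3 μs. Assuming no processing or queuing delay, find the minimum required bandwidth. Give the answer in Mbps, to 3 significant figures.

494 Mbps

L = 12000 bits.
Propagation delay = 3090 / 193000000 = 16.0104 μs.
Transmission budget = 40.3 − 16.0104 = 24.2896 μs.
R ≥ L / t_tx = 12000 bits / 2.42896e-05 s = 494 Mbps.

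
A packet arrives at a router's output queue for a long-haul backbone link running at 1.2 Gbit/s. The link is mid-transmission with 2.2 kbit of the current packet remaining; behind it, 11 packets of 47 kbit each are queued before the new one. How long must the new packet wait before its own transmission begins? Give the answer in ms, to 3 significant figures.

Each queued packet: L/R = 47000/1200000000 = 0.0391667 ms.
11 queued → 0.430833 ms.
Plus remaining 2200 bits of current packet: 0.00183333 ms.
Queuing delay = 0.433 ms.

0.433 ms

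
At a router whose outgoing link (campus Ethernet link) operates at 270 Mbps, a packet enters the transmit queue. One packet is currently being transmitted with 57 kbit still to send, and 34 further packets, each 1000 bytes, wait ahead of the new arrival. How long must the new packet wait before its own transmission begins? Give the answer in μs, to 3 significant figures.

Each queued packet: L/R = 8000/270000000 = 29.6296 μs.
34 queued → 1007.41 μs.
Plus remaining 57000 bits of current packet: 211.111 μs.
Queuing delay = 1220 μs.

1220 μs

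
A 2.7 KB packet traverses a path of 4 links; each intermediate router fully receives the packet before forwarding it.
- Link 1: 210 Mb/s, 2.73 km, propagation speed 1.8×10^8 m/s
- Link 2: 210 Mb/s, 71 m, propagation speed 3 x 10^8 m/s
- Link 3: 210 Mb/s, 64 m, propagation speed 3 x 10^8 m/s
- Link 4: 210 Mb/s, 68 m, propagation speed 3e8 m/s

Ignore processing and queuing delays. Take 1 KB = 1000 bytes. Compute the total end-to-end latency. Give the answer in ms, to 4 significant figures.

L = 21600 bits.
Transmission delay per hop = L/R = 21600/210000000 = 0.102857 ms; 4 hops → 0.411429 ms.
Propagation delays (d/s per hop): 0.0151667, 0.000236667, 0.000213333, 0.000226667 ms; sum = 0.0158433 ms.
End-to-end = 0.4273 ms.

0.4273 ms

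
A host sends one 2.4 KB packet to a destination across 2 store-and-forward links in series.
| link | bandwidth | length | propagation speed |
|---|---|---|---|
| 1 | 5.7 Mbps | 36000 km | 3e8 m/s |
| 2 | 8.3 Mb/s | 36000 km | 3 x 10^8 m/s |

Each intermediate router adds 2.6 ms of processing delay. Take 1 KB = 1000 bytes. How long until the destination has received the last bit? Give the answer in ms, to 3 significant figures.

L = 19200 bits.
Transmission delays (L/R per hop): 3.36842, 2.31325 ms; sum = 5.68167 ms.
Propagation delays (d/s per hop): 120, 120 ms; sum = 240 ms.
Processing at 1 router(s): 1 × 2.6 ms = 2.6 ms.
End-to-end = 248 ms.

248 ms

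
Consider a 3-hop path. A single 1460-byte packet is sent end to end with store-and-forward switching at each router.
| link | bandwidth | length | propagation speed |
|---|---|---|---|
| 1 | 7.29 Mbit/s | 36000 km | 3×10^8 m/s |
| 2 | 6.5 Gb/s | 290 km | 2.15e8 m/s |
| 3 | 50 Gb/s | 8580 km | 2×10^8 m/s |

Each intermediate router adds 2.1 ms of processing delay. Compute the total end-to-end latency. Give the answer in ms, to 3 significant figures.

170 ms

L = 1460 × 8 = 11680 bits.
Transmission delays (L/R per hop): 1.60219, 0.00179692, 0.0002336 ms; sum = 1.60423 ms.
Propagation delays (d/s per hop): 120, 1.34884, 42.9 ms; sum = 164.249 ms.
Processing at 2 router(s): 2 × 2.1 ms = 4.2 ms.
End-to-end = 170 ms.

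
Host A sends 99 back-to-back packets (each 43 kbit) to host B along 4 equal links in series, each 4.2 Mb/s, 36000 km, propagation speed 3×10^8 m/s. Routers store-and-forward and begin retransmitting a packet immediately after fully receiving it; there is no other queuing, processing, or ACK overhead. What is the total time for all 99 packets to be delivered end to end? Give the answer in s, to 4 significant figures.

Per-hop transmission t_tx = L/R = 43000/4200000 = 0.0102381 s.
Per-hop propagation t_prop = 36000000/300000000 = 0.12 s.
Pipeline fill: first packet needs 4·t_tx to clear all hops; remaining 98 packets each add one t_tx.
Total = (4+99-1)·t_tx + 4·t_prop = 102·0.0102381 + 4·0.12 = 1.524 s.

1.524 s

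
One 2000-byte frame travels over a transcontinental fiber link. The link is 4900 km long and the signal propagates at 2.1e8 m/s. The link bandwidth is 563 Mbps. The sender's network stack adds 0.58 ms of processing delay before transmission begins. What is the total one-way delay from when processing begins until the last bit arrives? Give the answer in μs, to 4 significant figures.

23940 μs

L = 2000 × 8 = 16000 bits.
Transmission delay = L/R = 16000 / 563000000 = 28.4192 μs.
Propagation delay = d/s = 4900000 m / 210000000 m/s = 23333.3 μs.
Plus processing delay 0.58 ms = 580 μs.
Total = 23940 μs.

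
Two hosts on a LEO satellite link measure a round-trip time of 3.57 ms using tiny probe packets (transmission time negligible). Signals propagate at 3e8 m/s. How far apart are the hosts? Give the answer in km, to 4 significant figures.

One-way propagation = RTT/2 = 1.785 ms.
d = s × t = 300000000 × 0.001785 = 535.5 km.

535.5 km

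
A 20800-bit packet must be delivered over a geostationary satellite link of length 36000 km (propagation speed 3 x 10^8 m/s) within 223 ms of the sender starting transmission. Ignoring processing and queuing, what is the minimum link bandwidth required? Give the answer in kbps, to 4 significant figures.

201.9 kbps

Propagation delay = 36000000 / 300000000 = 120 ms.
Transmission budget = 223 − 120 = 103 ms.
R ≥ L / t_tx = 20800 bits / 0.103 s = 201.9 kbps.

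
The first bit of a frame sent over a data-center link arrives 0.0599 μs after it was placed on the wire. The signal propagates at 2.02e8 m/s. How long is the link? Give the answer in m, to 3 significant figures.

12.1 m

d = s × t_prop = 202000000 × 5.99e-08 = 12.1 m.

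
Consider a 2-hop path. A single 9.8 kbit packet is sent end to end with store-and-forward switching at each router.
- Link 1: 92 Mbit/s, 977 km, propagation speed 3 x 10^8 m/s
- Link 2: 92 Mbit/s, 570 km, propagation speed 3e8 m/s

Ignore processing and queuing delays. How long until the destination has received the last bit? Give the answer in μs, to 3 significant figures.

5370 μs

L = 9800 bits.
Transmission delay per hop = L/R = 9800/92000000 = 106.522 μs; 2 hops → 213.043 μs.
Propagation delays (d/s per hop): 3256.67, 1900 μs; sum = 5156.67 μs.
End-to-end = 5370 μs.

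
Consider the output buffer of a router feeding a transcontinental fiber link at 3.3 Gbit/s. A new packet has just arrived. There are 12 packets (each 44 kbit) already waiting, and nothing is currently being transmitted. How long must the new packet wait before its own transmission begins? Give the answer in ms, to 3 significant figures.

Each queued packet: L/R = 44000/3300000000 = 0.0133333 ms.
12 queued → 0.16 ms.
Queuing delay = 0.160 ms.

0.160 ms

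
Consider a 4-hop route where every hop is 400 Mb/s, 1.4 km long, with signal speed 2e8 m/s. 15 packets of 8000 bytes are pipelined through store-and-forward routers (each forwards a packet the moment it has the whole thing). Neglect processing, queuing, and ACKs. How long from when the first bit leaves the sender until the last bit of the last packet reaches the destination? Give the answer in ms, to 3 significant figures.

Per-hop transmission t_tx = L/R = 64000/400000000 = 0.16 ms.
Per-hop propagation t_prop = 1400/200000000 = 0.007 ms.
Pipeline fill: first packet needs 4·t_tx to clear all hops; remaining 14 packets each add one t_tx.
Total = (4+15-1)·t_tx + 4·t_prop = 18·0.16 + 4·0.007 = 2.91 ms.

2.91 ms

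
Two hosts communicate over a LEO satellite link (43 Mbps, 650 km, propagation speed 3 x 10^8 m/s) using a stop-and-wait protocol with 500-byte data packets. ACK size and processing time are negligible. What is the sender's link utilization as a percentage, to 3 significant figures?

t_tx = L/R = 4000/43000000 = 9.30233e-05 s.
t_prop = 650000/300000000 = 0.00216667 s; RTT = 0.00433333 s.
Cycle = t_tx + RTT = 0.00442636 s.
Utilization = t_tx / cycle = 9.30233e-05/0.00442636 = 2.10 %.

2.10 %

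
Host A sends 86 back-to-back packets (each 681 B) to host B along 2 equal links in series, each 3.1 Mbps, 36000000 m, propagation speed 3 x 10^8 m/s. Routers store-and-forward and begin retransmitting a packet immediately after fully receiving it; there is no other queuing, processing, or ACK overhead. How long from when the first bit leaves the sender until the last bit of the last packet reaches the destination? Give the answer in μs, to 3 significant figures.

Per-hop transmission t_tx = L/R = 5448/3100000 = 1757.42 μs.
Per-hop propagation t_prop = 36000000/300000000 = 120000 μs.
Pipeline fill: first packet needs 2·t_tx to clear all hops; remaining 85 packets each add one t_tx.
Total = (2+86-1)·t_tx + 2·t_prop = 87·1757.42 + 2·120000 = 393000 μs.

393000 μs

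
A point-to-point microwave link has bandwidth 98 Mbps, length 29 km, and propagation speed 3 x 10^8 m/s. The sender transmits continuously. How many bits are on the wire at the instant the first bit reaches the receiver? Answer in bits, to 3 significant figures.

Propagation delay = 29000 / 300000000 = 9.66667e-05 s.
BDP = R × t_prop = 98000000 × 9.66667e-05 = 9473.33 bits.

9470 bits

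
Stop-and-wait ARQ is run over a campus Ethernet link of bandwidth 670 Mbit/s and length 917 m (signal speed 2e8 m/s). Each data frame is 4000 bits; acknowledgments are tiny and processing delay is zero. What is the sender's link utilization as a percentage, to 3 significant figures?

t_tx = L/R = 4000/670000000 = 5.97015e-06 s.
t_prop = 917/200000000 = 4.585e-06 s; RTT = 9.17e-06 s.
Cycle = t_tx + RTT = 1.51401e-05 s.
Utilization = t_tx / cycle = 5.97015e-06/1.51401e-05 = 39.4 %.

39.4 %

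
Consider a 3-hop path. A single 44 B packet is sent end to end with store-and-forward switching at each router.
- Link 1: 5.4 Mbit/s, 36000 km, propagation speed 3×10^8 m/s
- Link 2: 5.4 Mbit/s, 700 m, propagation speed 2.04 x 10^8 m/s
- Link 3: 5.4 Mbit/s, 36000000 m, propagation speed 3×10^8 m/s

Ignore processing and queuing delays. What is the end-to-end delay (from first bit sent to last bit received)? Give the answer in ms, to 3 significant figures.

240 ms

L = 44 × 8 = 352 bits.
Transmission delay per hop = L/R = 352/5400000 = 0.0651852 ms; 3 hops → 0.195556 ms.
Propagation delays (d/s per hop): 120, 0.00343137, 120 ms; sum = 240.003 ms.
End-to-end = 240 ms.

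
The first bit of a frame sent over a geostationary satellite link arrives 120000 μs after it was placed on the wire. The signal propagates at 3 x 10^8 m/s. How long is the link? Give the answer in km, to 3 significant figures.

36000 km

d = s × t_prop = 300000000 × 0.12 = 36000 km.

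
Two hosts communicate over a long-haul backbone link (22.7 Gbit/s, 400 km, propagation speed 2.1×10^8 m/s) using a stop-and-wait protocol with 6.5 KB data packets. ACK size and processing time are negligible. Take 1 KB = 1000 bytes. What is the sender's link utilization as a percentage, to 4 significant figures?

0.06010 %

t_tx = L/R = 52000/22700000000 = 2.29075e-06 s.
t_prop = 400000/210000000 = 0.00190476 s; RTT = 0.00380952 s.
Cycle = t_tx + RTT = 0.00381181 s.
Utilization = t_tx / cycle = 2.29075e-06/0.00381181 = 0.06010 %.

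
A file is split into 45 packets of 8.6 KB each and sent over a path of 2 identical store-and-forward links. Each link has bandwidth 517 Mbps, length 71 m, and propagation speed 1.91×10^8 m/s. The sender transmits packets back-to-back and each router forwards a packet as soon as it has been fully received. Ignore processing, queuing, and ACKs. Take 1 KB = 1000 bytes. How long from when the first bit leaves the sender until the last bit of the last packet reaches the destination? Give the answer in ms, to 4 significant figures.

Per-hop transmission t_tx = L/R = 68800/517000000 = 0.133075 ms.
Per-hop propagation t_prop = 71/191000000 = 0.000371728 ms.
Pipeline fill: first packet needs 2·t_tx to clear all hops; remaining 44 packets each add one t_tx.
Total = (2+45-1)·t_tx + 2·t_prop = 46·0.133075 + 2·0.000371728 = 6.122 ms.

6.122 ms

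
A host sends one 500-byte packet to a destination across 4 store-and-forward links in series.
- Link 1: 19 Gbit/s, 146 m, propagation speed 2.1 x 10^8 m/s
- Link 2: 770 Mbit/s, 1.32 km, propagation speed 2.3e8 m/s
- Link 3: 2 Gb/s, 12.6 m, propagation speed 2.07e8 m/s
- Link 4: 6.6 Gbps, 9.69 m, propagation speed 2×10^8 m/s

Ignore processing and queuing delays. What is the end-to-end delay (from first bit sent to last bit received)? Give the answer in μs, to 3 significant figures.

14.6 μs

L = 500 × 8 = 4000 bits.
Transmission delays (L/R per hop): 0.210526, 5.19481, 2, 0.606061 μs; sum = 8.01139 μs.
Propagation delays (d/s per hop): 0.695238, 5.73913, 0.0608696, 0.04845 μs; sum = 6.54369 μs.
End-to-end = 14.6 μs.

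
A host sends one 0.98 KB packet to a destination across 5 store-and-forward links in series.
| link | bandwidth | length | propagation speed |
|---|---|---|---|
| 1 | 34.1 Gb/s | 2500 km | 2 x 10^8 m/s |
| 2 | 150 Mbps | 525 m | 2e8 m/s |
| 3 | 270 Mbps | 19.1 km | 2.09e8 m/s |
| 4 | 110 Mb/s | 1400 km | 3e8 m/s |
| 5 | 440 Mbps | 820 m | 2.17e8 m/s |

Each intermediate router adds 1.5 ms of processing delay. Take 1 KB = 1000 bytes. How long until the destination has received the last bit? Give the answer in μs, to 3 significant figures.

L = 7840 bits.
Transmission delays (L/R per hop): 0.229912, 52.2667, 29.037, 71.2727, 17.8182 μs; sum = 170.625 μs.
Propagation delays (d/s per hop): 12500, 2.625, 91.3876, 4666.67, 3.7788 μs; sum = 17264.5 μs.
Processing at 4 router(s): 4 × 1.5 ms = 6000 μs.
End-to-end = 23400 μs.

23400 μs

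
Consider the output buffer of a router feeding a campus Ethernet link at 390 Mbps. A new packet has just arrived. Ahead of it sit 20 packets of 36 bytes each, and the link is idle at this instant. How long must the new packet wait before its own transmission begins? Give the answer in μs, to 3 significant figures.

14.8 μs

Each queued packet: L/R = 288/390000000 = 0.738462 μs.
20 queued → 14.7692 μs.
Queuing delay = 14.8 μs.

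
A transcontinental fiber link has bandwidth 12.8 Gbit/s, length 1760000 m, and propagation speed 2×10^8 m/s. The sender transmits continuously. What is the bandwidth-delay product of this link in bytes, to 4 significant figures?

Propagation delay = 1760000 / 200000000 = 0.0088 s.
BDP = R × t_prop = 12800000000 × 0.0088 = 112640000 bits.
In bytes: 112640000/8 = 14080000 bytes.

14080000 bytes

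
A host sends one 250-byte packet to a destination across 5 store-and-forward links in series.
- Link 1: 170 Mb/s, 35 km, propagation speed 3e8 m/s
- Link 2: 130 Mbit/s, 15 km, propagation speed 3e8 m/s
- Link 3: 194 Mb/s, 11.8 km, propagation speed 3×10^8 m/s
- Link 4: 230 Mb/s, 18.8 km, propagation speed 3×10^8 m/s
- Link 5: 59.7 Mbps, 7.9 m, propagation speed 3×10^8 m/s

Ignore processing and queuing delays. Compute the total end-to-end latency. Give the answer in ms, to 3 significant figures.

L = 250 × 8 = 2000 bits.
Transmission delays (L/R per hop): 0.0117647, 0.0153846, 0.0103093, 0.00869565, 0.0335008 ms; sum = 0.0796551 ms.
Propagation delays (d/s per hop): 0.116667, 0.05, 0.0393333, 0.0626667, 2.63333e-05 ms; sum = 0.268693 ms.
End-to-end = 0.348 ms.

0.348 ms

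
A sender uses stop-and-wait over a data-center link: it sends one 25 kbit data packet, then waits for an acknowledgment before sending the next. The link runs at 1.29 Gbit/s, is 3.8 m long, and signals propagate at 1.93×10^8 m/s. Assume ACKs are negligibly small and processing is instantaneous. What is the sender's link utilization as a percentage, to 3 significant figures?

t_tx = L/R = 25000/1290000000 = 1.93798e-05 s.
t_prop = 3.8/193000000 = 1.96891e-08 s; RTT = 3.93782e-08 s.
Cycle = t_tx + RTT = 1.94192e-05 s.
Utilization = t_tx / cycle = 1.93798e-05/1.94192e-05 = 99.8 %.

99.8 %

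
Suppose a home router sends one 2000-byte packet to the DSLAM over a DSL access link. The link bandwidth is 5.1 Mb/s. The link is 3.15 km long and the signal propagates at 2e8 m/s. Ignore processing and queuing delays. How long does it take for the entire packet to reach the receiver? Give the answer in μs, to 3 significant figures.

L = 2000 × 8 = 16000 bits.
Transmission delay = L/R = 16000 / 5100000 = 3137.25 μs.
Propagation delay = d/s = 3150 m / 200000000 m/s = 15.75 μs.
Total = 3150 μs.

3150 μs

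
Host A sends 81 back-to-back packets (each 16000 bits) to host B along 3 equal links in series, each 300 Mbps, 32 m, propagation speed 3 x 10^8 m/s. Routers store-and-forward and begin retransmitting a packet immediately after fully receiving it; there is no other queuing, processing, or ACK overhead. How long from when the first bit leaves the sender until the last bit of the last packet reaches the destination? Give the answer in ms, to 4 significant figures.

Per-hop transmission t_tx = L/R = 16000/300000000 = 0.0533333 ms.
Per-hop propagation t_prop = 32/300000000 = 0.000106667 ms.
Pipeline fill: first packet needs 3·t_tx to clear all hops; remaining 80 packets each add one t_tx.
Total = (3+81-1)·t_tx + 3·t_prop = 83·0.0533333 + 3·0.000106667 = 4.427 ms.

4.427 ms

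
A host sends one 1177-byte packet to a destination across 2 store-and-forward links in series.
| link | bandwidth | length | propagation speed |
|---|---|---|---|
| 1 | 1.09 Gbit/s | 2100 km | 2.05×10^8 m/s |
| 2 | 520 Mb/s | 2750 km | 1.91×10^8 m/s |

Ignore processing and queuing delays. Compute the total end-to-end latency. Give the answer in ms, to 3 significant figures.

24.7 ms

L = 1177 × 8 = 9416 bits.
Transmission delays (L/R per hop): 0.00863853, 0.0181077 ms; sum = 0.0267462 ms.
Propagation delays (d/s per hop): 10.2439, 14.3979 ms; sum = 24.6418 ms.
End-to-end = 24.7 ms.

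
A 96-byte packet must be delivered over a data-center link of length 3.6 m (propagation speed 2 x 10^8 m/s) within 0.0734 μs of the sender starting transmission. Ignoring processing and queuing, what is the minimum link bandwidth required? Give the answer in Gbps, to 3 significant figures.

13.9 Gbps

L = 768 bits.
Propagation delay = 3.6 / 200000000 = 0.018 μs.
Transmission budget = 0.0734 − 0.018 = 0.0554 μs.
R ≥ L / t_tx = 768 bits / 5.54e-08 s = 13.9 Gbps.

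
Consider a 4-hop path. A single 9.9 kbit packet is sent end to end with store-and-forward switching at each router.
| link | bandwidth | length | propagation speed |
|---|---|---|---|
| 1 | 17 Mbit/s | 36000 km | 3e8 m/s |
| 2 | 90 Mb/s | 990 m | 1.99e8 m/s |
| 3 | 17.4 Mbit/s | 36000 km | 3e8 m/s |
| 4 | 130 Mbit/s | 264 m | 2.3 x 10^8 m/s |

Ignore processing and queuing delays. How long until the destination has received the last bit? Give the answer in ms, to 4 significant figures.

L = 9900 bits.
Transmission delays (L/R per hop): 0.582353, 0.11, 0.568966, 0.0761538 ms; sum = 1.33747 ms.
Propagation delays (d/s per hop): 120, 0.00497487, 120, 0.00114783 ms; sum = 240.006 ms.
End-to-end = 241.3 ms.

241.3 ms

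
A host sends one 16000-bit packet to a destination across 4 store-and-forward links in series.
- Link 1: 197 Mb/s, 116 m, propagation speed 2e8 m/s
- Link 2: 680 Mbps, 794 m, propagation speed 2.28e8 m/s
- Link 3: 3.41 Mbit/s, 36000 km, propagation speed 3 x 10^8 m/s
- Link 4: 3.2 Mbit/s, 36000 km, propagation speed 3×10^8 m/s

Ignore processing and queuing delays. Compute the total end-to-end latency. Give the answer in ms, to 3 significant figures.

250 ms

Transmission delays (L/R per hop): 0.0812183, 0.0235294, 4.69208, 5 ms; sum = 9.79683 ms.
Propagation delays (d/s per hop): 0.00058, 0.00348246, 120, 120 ms; sum = 240.004 ms.
End-to-end = 250 ms.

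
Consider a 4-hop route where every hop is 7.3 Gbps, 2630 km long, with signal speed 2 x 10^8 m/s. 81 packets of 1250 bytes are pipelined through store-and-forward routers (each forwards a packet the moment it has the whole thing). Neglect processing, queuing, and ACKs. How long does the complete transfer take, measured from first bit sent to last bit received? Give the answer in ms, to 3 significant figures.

Per-hop transmission t_tx = L/R = 10000/7300000000 = 0.00136986 ms.
Per-hop propagation t_prop = 2630000/200000000 = 13.15 ms.
Pipeline fill: first packet needs 4·t_tx to clear all hops; remaining 80 packets each add one t_tx.
Total = (4+81-1)·t_tx + 4·t_prop = 84·0.00136986 + 4·13.15 = 52.7 ms.

52.7 ms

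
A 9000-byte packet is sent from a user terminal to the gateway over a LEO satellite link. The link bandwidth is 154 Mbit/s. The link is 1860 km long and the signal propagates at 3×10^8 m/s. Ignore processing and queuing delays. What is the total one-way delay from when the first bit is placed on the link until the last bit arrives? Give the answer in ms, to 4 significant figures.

6.668 ms

L = 9000 × 8 = 72000 bits.
Transmission delay = L/R = 72000 / 154000000 = 0.467532 ms.
Propagation delay = d/s = 1860000 m / 300000000 m/s = 6.2 ms.
Total = 6.668 ms.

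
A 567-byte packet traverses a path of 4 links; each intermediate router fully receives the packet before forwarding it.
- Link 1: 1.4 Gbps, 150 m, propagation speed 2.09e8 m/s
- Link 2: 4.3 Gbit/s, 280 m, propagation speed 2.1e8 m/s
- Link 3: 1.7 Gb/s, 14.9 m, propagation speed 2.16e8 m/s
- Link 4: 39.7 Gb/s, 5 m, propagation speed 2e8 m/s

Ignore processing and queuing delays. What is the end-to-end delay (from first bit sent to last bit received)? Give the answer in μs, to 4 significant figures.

9.222 μs

L = 567 × 8 = 4536 bits.
Transmission delays (L/R per hop): 3.24, 1.05488, 2.66824, 0.114257 μs; sum = 7.07738 μs.
Propagation delays (d/s per hop): 0.717703, 1.33333, 0.0689815, 0.025 μs; sum = 2.14502 μs.
End-to-end = 9.222 μs.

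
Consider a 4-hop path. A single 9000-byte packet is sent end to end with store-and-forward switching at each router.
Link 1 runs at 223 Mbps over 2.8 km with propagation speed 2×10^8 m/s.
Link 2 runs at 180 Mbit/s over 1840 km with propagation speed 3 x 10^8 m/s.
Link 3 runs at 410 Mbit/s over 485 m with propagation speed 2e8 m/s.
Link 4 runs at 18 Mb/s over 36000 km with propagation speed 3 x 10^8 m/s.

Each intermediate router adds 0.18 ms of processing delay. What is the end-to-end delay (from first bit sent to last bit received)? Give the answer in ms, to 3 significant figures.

132 ms

L = 9000 × 8 = 72000 bits.
Transmission delays (L/R per hop): 0.32287, 0.4, 0.17561, 4 ms; sum = 4.89848 ms.
Propagation delays (d/s per hop): 0.014, 6.13333, 0.002425, 120 ms; sum = 126.15 ms.
Processing at 3 router(s): 3 × 0.18 ms = 0.54 ms.
End-to-end = 132 ms.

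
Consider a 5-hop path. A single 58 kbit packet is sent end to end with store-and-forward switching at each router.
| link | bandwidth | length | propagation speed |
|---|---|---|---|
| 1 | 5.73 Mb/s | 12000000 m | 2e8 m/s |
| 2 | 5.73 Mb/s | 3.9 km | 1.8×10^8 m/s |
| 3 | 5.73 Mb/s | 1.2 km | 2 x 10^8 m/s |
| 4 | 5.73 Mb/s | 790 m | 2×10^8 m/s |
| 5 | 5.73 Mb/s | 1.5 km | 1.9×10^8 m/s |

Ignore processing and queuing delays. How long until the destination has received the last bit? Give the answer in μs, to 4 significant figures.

110700 μs

L = 58000 bits.
Transmission delay per hop = L/R = 58000/5730000 = 10122.2 μs; 5 hops → 50610.8 μs.
Propagation delays (d/s per hop): 60000, 21.6667, 6, 3.95, 7.89474 μs; sum = 60039.5 μs.
End-to-end = 110700 μs.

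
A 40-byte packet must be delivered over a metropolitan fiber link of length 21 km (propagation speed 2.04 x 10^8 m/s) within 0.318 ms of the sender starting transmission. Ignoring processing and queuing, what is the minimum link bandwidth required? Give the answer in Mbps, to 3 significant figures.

1.49 Mbps

L = 320 bits.
Propagation delay = 21000 / 204000000 = 0.102941 ms.
Transmission budget = 0.318 − 0.102941 = 0.215059 ms.
R ≥ L / t_tx = 320 bits / 0.000215059 s = 1.49 Mbps.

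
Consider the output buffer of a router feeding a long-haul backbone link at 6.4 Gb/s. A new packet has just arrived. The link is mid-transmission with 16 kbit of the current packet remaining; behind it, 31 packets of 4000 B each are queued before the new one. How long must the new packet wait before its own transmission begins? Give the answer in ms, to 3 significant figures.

Each queued packet: L/R = 32000/6400000000 = 0.005 ms.
31 queued → 0.155 ms.
Plus remaining 16000 bits of current packet: 0.0025 ms.
Queuing delay = 0.158 ms.

0.158 ms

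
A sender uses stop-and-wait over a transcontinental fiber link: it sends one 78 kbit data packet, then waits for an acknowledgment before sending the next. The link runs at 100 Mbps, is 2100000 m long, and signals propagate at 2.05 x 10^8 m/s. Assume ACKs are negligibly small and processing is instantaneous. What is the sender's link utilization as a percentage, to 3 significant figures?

t_tx = L/R = 78000/100000000 = 0.00078 s.
t_prop = 2100000/2.05e+08 = 0.0102439 s; RTT = 0.0204878 s.
Cycle = t_tx + RTT = 0.0212678 s.
Utilization = t_tx / cycle = 0.00078/0.0212678 = 3.67 %.

3.67 %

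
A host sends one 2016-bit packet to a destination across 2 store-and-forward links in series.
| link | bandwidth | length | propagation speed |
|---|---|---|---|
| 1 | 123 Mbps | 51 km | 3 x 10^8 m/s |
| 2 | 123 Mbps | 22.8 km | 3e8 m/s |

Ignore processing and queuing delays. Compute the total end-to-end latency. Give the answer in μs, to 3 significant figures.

Transmission delay per hop = L/R = 2016/123000000 = 16.3902 μs; 2 hops → 32.7805 μs.
Propagation delays (d/s per hop): 170, 76 μs; sum = 246 μs.
End-to-end = 279 μs.

279 μs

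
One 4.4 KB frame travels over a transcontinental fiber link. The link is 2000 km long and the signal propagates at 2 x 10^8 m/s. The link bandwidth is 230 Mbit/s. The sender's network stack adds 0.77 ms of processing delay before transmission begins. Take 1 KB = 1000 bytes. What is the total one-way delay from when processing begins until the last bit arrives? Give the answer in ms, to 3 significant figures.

L = 35200 bits.
Transmission delay = L/R = 35200 / 230000000 = 0.153043 ms.
Propagation delay = d/s = 2000000 m / 200000000 m/s = 10 ms.
Plus processing delay 0.77 ms = 0.77 ms.
Total = 10.9 ms.

10.9 ms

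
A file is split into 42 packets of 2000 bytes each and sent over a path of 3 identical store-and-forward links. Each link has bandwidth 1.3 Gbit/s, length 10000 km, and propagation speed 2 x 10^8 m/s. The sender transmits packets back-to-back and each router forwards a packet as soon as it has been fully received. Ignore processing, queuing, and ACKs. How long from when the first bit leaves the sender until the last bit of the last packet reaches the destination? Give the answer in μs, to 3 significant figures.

151000 μs

Per-hop transmission t_tx = L/R = 16000/1300000000 = 12.3077 μs.
Per-hop propagation t_prop = 10000000/200000000 = 50000 μs.
Pipeline fill: first packet needs 3·t_tx to clear all hops; remaining 41 packets each add one t_tx.
Total = (3+42-1)·t_tx + 3·t_prop = 44·12.3077 + 3·50000 = 151000 μs.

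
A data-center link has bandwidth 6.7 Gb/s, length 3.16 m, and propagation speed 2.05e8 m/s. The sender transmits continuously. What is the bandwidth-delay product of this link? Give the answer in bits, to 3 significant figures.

103 bits

Propagation delay = 3.16 / 2.05e+08 = 1.54146e-08 s.
BDP = R × t_prop = 6700000000 × 1.54146e-08 = 103.278 bits.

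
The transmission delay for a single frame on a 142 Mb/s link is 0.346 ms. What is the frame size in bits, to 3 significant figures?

L = R × t_tx = 142000000 b/s × 0.000346 s = 49132 bits.

49100 bits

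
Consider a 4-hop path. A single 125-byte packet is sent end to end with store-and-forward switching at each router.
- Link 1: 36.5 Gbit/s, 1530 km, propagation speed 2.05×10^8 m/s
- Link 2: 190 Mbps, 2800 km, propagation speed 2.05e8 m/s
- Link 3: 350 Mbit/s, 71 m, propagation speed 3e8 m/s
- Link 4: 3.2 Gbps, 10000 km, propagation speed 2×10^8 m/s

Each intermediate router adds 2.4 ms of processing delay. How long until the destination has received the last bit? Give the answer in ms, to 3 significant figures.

78.3 ms

L = 125 × 8 = 1000 bits.
Transmission delays (L/R per hop): 2.73973e-05, 0.00526316, 0.00285714, 0.0003125 ms; sum = 0.0084602 ms.
Propagation delays (d/s per hop): 7.46341, 13.6585, 0.000236667, 50 ms; sum = 71.1222 ms.
Processing at 3 router(s): 3 × 2.4 ms = 7.2 ms.
End-to-end = 78.3 ms.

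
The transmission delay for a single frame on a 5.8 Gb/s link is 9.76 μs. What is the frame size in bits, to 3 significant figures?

L = R × t_tx = 5800000000 b/s × 9.76e-06 s = 56608 bits.

56600 bits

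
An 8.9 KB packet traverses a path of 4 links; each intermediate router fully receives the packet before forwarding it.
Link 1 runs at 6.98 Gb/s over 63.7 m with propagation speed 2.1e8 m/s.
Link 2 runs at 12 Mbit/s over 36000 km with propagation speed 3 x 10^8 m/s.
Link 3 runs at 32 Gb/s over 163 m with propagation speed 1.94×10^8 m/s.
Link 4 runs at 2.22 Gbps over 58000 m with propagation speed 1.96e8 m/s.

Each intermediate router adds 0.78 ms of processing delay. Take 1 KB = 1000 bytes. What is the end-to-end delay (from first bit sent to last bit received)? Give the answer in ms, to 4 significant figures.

128.6 ms

L = 71200 bits.
Transmission delays (L/R per hop): 0.0102006, 5.93333, 0.002225, 0.0320721 ms; sum = 5.97783 ms.
Propagation delays (d/s per hop): 0.000303333, 120, 0.000840206, 0.295918 ms; sum = 120.297 ms.
Processing at 3 router(s): 3 × 0.78 ms = 2.34 ms.
End-to-end = 128.6 ms.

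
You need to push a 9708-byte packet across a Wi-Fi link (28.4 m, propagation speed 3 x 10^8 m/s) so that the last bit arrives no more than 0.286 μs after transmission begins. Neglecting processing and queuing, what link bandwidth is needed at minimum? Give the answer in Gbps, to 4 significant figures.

405.9 Gbps

L = 77664 bits.
Propagation delay = 28.4 / 300000000 = 0.0946667 μs.
Transmission budget = 0.286 − 0.0946667 = 0.191333 μs.
R ≥ L / t_tx = 77664 bits / 1.91333e-07 s = 405.9 Gbps.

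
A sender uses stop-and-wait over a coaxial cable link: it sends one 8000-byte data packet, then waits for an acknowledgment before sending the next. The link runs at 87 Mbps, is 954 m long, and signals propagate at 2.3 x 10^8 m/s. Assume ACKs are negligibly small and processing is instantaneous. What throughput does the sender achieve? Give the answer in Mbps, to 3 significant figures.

t_tx = L/R = 64000/87000000 = 0.000735632 s.
t_prop = 954/2.3e+08 = 4.14783e-06 s; RTT = 8.29565e-06 s.
Cycle = t_tx + RTT = 0.000743928 s.
Throughput = L / cycle = 64000 / 0.000743928 = 86.0 Mbps.

86.0 Mbps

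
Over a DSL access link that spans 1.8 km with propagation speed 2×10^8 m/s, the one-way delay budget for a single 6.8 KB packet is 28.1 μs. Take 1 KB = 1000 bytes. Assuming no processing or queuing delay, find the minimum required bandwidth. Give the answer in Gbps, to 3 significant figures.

2.85 Gbps

L = 54400 bits.
Propagation delay = 1800 / 200000000 = 9 μs.
Transmission budget = 28.1 − 9 = 19.1 μs.
R ≥ L / t_tx = 54400 bits / 1.91e-05 s = 2.85 Gbps.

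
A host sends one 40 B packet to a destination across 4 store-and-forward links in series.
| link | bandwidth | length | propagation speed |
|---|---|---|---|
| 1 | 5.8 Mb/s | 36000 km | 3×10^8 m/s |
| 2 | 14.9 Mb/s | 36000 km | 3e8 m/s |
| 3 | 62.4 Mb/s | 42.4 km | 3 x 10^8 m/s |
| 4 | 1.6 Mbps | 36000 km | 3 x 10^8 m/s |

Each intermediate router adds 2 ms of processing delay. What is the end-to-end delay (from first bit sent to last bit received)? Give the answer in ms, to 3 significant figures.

366 ms

L = 40 × 8 = 320 bits.
Transmission delays (L/R per hop): 0.0551724, 0.0214765, 0.00512821, 0.2 ms; sum = 0.281777 ms.
Propagation delays (d/s per hop): 120, 120, 0.141333, 120 ms; sum = 360.141 ms.
Processing at 3 router(s): 3 × 2 ms = 6 ms.
End-to-end = 366 ms.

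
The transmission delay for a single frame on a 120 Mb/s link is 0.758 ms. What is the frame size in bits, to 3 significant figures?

91000 bits

L = R × t_tx = 120000000 b/s × 0.000758 s = 90960 bits.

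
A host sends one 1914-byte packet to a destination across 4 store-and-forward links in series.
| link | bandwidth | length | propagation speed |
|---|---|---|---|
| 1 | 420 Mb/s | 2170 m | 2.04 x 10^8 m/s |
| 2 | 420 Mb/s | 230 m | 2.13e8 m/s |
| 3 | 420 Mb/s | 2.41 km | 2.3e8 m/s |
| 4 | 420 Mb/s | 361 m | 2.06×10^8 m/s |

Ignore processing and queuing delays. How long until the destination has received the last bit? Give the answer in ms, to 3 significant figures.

L = 1914 × 8 = 15312 bits.
Transmission delay per hop = L/R = 15312/420000000 = 0.0364571 ms; 4 hops → 0.145829 ms.
Propagation delays (d/s per hop): 0.0106373, 0.00107981, 0.0104783, 0.00175243 ms; sum = 0.0239478 ms.
End-to-end = 0.170 ms.

0.170 ms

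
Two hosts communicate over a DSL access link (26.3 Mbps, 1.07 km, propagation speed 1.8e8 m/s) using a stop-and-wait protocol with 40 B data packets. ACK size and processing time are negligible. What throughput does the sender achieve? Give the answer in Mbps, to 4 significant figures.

13.30 Mbps

t_tx = L/R = 320/26300000 = 1.21673e-05 s.
t_prop = 1070/180000000 = 5.94444e-06 s; RTT = 1.18889e-05 s.
Cycle = t_tx + RTT = 2.40562e-05 s.
Throughput = L / cycle = 320 / 2.40562e-05 = 13.30 Mbps.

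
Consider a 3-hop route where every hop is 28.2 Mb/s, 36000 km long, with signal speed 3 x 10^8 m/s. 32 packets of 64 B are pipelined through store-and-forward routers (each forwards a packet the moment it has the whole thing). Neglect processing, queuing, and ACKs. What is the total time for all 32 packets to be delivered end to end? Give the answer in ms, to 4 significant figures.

360.6 ms

Per-hop transmission t_tx = L/R = 512/28200000 = 0.018156 ms.
Per-hop propagation t_prop = 36000000/300000000 = 120 ms.
Pipeline fill: first packet needs 3·t_tx to clear all hops; remaining 31 packets each add one t_tx.
Total = (3+32-1)·t_tx + 3·t_prop = 34·0.018156 + 3·120 = 360.6 ms.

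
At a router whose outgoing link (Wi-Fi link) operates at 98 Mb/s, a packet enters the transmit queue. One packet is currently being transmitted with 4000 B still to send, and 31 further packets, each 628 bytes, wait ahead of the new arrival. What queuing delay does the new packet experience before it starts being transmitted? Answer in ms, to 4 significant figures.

1.916 ms

Each queued packet: L/R = 5024/98000000 = 0.0512653 ms.
31 queued → 1.58922 ms.
Plus remaining 32000 bits of current packet: 0.326531 ms.
Queuing delay = 1.916 ms.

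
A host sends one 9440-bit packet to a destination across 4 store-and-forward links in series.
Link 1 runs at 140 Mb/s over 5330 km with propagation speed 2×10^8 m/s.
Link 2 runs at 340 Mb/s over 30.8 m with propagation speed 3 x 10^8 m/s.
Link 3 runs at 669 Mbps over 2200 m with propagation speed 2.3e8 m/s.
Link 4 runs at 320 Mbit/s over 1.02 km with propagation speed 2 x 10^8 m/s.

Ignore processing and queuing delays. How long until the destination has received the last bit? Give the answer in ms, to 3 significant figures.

Transmission delays (L/R per hop): 0.0674286, 0.0277647, 0.0141106, 0.0295 ms; sum = 0.138804 ms.
Propagation delays (d/s per hop): 26.65, 0.000102667, 0.00956522, 0.0051 ms; sum = 26.6648 ms.
End-to-end = 26.8 ms.

26.8 ms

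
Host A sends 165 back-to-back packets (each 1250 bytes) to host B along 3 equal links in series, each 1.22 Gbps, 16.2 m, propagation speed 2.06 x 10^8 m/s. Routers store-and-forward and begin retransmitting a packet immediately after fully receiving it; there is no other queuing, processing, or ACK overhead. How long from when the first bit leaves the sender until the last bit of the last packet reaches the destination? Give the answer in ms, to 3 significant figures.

Per-hop transmission t_tx = L/R = 10000/1220000000 = 0.00819672 ms.
Per-hop propagation t_prop = 16.2/206000000 = 7.86408e-05 ms.
Pipeline fill: first packet needs 3·t_tx to clear all hops; remaining 164 packets each add one t_tx.
Total = (3+165-1)·t_tx + 3·t_prop = 167·0.00819672 + 3·7.86408e-05 = 1.37 ms.

1.37 ms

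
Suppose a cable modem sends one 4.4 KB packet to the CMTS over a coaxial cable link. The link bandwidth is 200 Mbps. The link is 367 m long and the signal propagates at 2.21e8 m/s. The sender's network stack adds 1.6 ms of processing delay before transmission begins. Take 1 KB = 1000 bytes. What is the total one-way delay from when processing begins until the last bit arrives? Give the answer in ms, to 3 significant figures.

1.78 ms

L = 35200 bits.
Transmission delay = L/R = 35200 / 200000000 = 0.176 ms.
Propagation delay = d/s = 367 m / 221000000 m/s = 0.00166063 ms.
Plus processing delay 1.6 ms = 1.6 ms.
Total = 1.78 ms.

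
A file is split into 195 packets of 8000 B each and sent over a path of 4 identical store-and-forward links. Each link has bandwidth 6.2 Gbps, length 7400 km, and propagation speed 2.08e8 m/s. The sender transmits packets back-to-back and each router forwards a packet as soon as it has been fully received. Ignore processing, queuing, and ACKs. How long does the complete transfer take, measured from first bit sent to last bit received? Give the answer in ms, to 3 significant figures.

Per-hop transmission t_tx = L/R = 64000/6200000000 = 0.0103226 ms.
Per-hop propagation t_prop = 7400000/208000000 = 35.5769 ms.
Pipeline fill: first packet needs 4·t_tx to clear all hops; remaining 194 packets each add one t_tx.
Total = (4+195-1)·t_tx + 4·t_prop = 198·0.0103226 + 4·35.5769 = 144 ms.

144 ms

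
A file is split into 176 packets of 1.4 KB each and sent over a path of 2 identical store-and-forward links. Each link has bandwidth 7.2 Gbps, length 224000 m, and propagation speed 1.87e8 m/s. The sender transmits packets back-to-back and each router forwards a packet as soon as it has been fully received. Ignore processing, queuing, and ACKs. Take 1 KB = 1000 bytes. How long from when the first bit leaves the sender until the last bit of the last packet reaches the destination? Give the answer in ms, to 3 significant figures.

Per-hop transmission t_tx = L/R = 11200/7200000000 = 0.00155556 ms.
Per-hop propagation t_prop = 224000/187000000 = 1.19786 ms.
Pipeline fill: first packet needs 2·t_tx to clear all hops; remaining 175 packets each add one t_tx.
Total = (2+176-1)·t_tx + 2·t_prop = 177·0.00155556 + 2·1.19786 = 2.67 ms.

2.67 ms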